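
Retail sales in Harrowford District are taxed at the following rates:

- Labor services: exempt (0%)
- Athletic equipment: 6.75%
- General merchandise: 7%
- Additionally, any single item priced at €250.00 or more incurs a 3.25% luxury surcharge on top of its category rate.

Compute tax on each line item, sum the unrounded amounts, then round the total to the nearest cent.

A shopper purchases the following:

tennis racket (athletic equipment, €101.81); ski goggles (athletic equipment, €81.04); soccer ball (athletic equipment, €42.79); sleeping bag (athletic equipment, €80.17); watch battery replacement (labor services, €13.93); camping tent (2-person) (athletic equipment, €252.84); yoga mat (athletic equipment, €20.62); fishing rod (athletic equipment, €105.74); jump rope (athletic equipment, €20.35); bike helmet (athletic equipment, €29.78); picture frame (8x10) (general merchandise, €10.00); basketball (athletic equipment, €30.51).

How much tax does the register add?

Tennis racket €101.81: athletic equipment → 6.75% → €6.872175
Ski goggles €81.04: athletic equipment → 6.75% → €5.4702
Soccer ball €42.79: athletic equipment → 6.75% → €2.888325
Sleeping bag €80.17: athletic equipment → 6.75% → €5.411475
Watch battery replacement €13.93: labor services → 0% → €0.00
Camping tent (2-person) €252.84: athletic equipment → 6.75% + 3.25% surcharge = 10% → €25.284
Yoga mat €20.62: athletic equipment → 6.75% → €1.39185
Fishing rod €105.74: athletic equipment → 6.75% → €7.13745
Jump rope €20.35: athletic equipment → 6.75% → €1.373625
Bike helmet €29.78: athletic equipment → 6.75% → €2.01015
Picture frame (8x10) €10.00: general merchandise → 7% → €0.70
Basketball €30.51: athletic equipment → 6.75% → €2.059425
Unrounded tax sum = €60.598675 → €60.60

€60.60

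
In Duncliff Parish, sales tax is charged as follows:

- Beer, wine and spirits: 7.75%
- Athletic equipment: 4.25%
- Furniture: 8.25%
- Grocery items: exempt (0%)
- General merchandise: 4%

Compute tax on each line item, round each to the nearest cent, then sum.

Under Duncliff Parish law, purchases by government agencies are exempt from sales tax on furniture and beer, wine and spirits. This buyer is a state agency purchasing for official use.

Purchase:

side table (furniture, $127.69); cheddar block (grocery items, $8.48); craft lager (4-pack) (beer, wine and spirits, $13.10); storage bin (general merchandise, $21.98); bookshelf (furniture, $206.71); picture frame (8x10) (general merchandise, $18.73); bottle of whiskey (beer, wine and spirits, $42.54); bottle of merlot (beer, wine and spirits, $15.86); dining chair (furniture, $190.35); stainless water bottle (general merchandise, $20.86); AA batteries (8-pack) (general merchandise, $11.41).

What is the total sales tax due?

$2.92

Side table $127.69: furniture, buyer-exempt → 0% → $0.00
Cheddar block $8.48: grocery items → 0% → $0.00
Craft lager (4-pack) $13.10: beer, wine and spirits, buyer-exempt → 0% → $0.00
Storage bin $21.98: general merchandise → 4% → $0.88
Bookshelf $206.71: furniture, buyer-exempt → 0% → $0.00
Picture frame (8x10) $18.73: general merchandise → 4% → $0.75
Bottle of whiskey $42.54: beer, wine and spirits, buyer-exempt → 0% → $0.00
Bottle of merlot $15.86: beer, wine and spirits, buyer-exempt → 0% → $0.00
Dining chair $190.35: furniture, buyer-exempt → 0% → $0.00
Stainless water bottle $20.86: general merchandise → 4% → $0.83
AA batteries (8-pack) $11.41: general merchandise → 4% → $0.46
Total tax = $0.88 + $0.75 + $0.83 + $0.46 = $2.92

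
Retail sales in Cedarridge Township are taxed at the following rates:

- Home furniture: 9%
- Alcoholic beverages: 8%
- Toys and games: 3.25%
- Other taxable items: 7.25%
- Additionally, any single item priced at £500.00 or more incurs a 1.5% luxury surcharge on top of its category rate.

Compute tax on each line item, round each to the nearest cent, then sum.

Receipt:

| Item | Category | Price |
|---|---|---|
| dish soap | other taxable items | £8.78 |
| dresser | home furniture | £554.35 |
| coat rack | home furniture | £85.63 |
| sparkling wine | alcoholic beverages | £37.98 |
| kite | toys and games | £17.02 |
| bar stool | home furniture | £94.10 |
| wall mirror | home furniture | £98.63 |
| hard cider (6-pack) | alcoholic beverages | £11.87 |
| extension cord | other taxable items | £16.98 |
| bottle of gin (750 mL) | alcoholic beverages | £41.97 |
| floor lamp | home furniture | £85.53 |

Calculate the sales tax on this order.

Dish soap £8.78: other taxable items → 7.25% → £0.64
Dresser £554.35: home furniture → 9% + 1.5% surcharge = 10.5% → £58.21
Coat rack £85.63: home furniture → 9% → £7.71
Sparkling wine £37.98: alcoholic beverages → 8% → £3.04
Kite £17.02: toys and games → 3.25% → £0.55
Bar stool £94.10: home furniture → 9% → £8.47
Wall mirror £98.63: home furniture → 9% → £8.88
Hard cider (6-pack) £11.87: alcoholic beverages → 8% → £0.95
Extension cord £16.98: other taxable items → 7.25% → £1.23
Bottle of gin (750 mL) £41.97: alcoholic beverages → 8% → £3.36
Floor lamp £85.53: home furniture → 9% → £7.70
Total tax = £0.64 + £58.21 + £7.71 + £3.04 + £0.55 + £8.47 + £8.88 + £0.95 + £1.23 + £3.36 + £7.70 = £100.74

£100.74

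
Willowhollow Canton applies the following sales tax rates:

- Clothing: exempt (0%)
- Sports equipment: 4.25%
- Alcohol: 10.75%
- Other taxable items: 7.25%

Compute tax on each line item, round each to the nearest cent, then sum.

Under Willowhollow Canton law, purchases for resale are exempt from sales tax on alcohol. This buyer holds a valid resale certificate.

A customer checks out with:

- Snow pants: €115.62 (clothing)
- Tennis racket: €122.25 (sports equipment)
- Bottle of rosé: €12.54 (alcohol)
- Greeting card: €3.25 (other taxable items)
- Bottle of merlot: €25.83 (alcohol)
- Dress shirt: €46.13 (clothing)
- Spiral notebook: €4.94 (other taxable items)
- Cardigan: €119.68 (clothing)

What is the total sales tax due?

€5.80

Snow pants €115.62: clothing → 0% → €0.00
Tennis racket €122.25: sports equipment → 4.25% → €5.20
Bottle of rosé €12.54: alcohol, buyer-exempt → 0% → €0.00
Greeting card €3.25: other taxable items → 7.25% → €0.24
Bottle of merlot €25.83: alcohol, buyer-exempt → 0% → €0.00
Dress shirt €46.13: clothing → 0% → €0.00
Spiral notebook €4.94: other taxable items → 7.25% → €0.36
Cardigan €119.68: clothing → 0% → €0.00
Total tax = €5.20 + €0.24 + €0.36 = €5.80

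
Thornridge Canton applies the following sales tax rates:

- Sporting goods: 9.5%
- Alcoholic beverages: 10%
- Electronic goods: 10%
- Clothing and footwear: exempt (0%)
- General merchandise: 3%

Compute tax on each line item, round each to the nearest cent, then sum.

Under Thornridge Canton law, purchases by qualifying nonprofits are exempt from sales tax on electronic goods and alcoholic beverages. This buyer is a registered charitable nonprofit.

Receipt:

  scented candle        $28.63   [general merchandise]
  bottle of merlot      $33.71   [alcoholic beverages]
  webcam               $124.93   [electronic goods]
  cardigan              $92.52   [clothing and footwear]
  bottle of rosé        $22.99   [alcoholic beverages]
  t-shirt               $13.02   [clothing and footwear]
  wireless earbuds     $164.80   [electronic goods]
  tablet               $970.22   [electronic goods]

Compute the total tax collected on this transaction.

Scented candle $28.63: general merchandise → 3% → $0.86
Bottle of merlot $33.71: alcoholic beverages, buyer-exempt → 0% → $0.00
Webcam $124.93: electronic goods, buyer-exempt → 0% → $0.00
Cardigan $92.52: clothing and footwear → 0% → $0.00
Bottle of rosé $22.99: alcoholic beverages, buyer-exempt → 0% → $0.00
T-shirt $13.02: clothing and footwear → 0% → $0.00
Wireless earbuds $164.80: electronic goods, buyer-exempt → 0% → $0.00
Tablet $970.22: electronic goods, buyer-exempt → 0% → $0.00
Total tax = $0.86

$0.86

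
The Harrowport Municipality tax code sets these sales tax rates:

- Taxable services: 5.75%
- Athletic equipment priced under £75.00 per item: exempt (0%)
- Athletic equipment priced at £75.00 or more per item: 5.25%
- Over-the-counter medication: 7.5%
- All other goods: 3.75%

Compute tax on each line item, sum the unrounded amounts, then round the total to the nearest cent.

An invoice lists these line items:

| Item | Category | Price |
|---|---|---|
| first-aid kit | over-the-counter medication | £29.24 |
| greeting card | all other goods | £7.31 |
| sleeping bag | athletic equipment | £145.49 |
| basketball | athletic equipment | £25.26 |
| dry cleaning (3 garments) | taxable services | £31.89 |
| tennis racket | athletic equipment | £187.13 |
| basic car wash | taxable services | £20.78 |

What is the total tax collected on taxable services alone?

£3.03

Dry cleaning (3 garments) £31.89: taxable services → 5.75% → £1.833675
Basic car wash £20.78: taxable services → 5.75% → £1.19485
Tax on taxable services: unrounded sum = £3.028525 → £3.03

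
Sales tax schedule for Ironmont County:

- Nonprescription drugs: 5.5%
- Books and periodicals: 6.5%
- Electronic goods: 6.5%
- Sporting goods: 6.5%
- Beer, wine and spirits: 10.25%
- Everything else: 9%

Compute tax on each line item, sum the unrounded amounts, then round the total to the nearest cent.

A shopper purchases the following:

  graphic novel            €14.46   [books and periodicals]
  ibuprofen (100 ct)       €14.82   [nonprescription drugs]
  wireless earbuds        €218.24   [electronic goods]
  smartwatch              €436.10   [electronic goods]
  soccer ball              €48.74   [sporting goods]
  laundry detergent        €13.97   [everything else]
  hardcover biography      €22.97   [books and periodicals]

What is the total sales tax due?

€50.21

Graphic novel €14.46: books and periodicals → 6.5% → €0.9399
Ibuprofen (100 ct) €14.82: nonprescription drugs → 5.5% → €0.8151
Wireless earbuds €218.24: electronic goods → 6.5% → €14.1856
Smartwatch €436.10: electronic goods → 6.5% → €28.3465
Soccer ball €48.74: sporting goods → 6.5% → €3.1681
Laundry detergent €13.97: everything else → 9% → €1.2573
Hardcover biography €22.97: books and periodicals → 6.5% → €1.49305
Unrounded tax sum = €50.20555 → €50.21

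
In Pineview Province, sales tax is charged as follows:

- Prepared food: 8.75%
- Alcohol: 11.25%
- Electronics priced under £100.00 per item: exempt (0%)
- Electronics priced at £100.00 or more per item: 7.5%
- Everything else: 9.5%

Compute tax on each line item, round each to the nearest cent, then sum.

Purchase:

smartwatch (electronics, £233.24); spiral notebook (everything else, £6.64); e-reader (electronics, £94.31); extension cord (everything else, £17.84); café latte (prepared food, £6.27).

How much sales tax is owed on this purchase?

Smartwatch £233.24: electronics, £100.00 or more → 7.5% → £17.49
Spiral notebook £6.64: everything else → 9.5% → £0.63
E-reader £94.31: electronics, under £100.00 → 0% → £0.00
Extension cord £17.84: everything else → 9.5% → £1.69
Café latte £6.27: prepared food → 8.75% → £0.55
Total tax = £17.49 + £0.63 + £1.69 + £0.55 = £20.36

£20.36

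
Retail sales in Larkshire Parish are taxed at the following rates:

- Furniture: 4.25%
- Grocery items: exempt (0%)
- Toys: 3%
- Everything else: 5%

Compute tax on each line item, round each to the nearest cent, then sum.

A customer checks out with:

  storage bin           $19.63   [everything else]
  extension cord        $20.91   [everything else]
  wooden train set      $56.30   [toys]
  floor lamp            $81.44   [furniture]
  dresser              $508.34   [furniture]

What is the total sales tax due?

$28.78

Storage bin $19.63: everything else → 5% → $0.98
Extension cord $20.91: everything else → 5% → $1.05
Wooden train set $56.30: toys → 3% → $1.69
Floor lamp $81.44: furniture → 4.25% → $3.46
Dresser $508.34: furniture → 4.25% → $21.60
Total tax = $0.98 + $1.05 + $1.69 + $3.46 + $21.60 = $28.78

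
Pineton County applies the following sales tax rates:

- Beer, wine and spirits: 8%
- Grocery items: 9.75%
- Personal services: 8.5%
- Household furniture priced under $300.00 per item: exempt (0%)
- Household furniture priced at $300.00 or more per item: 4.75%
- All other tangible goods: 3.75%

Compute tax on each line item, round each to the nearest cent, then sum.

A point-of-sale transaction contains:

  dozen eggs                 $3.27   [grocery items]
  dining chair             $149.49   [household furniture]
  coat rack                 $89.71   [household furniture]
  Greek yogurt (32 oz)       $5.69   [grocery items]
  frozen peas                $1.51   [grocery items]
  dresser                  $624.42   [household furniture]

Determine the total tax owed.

$30.68

Dozen eggs $3.27: grocery items → 9.75% → $0.32
Dining chair $149.49: household furniture, under $300.00 → 0% → $0.00
Coat rack $89.71: household furniture, under $300.00 → 0% → $0.00
Greek yogurt (32 oz) $5.69: grocery items → 9.75% → $0.55
Frozen peas $1.51: grocery items → 9.75% → $0.15
Dresser $624.42: household furniture, $300.00 or more → 4.75% → $29.66
Total tax = $0.32 + $0.55 + $0.15 + $29.66 = $30.68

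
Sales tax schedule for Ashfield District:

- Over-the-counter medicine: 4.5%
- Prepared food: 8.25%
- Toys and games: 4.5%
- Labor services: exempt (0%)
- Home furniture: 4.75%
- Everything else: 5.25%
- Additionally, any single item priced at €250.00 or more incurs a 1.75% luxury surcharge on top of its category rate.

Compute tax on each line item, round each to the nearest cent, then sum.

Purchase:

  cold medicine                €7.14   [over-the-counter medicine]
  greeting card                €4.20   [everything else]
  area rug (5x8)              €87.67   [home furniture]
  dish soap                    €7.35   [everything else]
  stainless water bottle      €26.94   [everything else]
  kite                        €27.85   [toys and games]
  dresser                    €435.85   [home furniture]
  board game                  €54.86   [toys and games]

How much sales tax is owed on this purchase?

€38.55

Cold medicine €7.14: over-the-counter medicine → 4.5% → €0.32
Greeting card €4.20: everything else → 5.25% → €0.22
Area rug (5x8) €87.67: home furniture → 4.75% → €4.16
Dish soap €7.35: everything else → 5.25% → €0.39
Stainless water bottle €26.94: everything else → 5.25% → €1.41
Kite €27.85: toys and games → 4.5% → €1.25
Dresser €435.85: home furniture → 4.75% + 1.75% surcharge = 6.5% → €28.33
Board game €54.86: toys and games → 4.5% → €2.47
Total tax = €0.32 + €0.22 + €4.16 + €0.39 + €1.41 + €1.25 + €28.33 + €2.47 = €38.55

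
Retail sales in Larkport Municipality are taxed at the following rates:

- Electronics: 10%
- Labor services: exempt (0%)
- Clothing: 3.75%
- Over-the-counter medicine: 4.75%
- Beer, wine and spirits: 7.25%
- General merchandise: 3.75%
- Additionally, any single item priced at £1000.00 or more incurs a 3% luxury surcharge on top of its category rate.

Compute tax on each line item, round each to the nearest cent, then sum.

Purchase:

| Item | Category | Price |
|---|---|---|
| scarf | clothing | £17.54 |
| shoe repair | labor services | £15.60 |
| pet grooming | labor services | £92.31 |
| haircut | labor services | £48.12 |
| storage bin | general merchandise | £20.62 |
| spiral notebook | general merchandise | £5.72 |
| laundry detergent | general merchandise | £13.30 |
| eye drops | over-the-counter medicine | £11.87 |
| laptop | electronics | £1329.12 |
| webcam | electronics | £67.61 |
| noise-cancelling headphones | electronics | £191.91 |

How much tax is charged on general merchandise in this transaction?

Storage bin £20.62: general merchandise → 3.75% → £0.77
Spiral notebook £5.72: general merchandise → 3.75% → £0.21
Laundry detergent £13.30: general merchandise → 3.75% → £0.50
Tax on general merchandise = £0.77 + £0.21 + £0.50 = £1.48

£1.48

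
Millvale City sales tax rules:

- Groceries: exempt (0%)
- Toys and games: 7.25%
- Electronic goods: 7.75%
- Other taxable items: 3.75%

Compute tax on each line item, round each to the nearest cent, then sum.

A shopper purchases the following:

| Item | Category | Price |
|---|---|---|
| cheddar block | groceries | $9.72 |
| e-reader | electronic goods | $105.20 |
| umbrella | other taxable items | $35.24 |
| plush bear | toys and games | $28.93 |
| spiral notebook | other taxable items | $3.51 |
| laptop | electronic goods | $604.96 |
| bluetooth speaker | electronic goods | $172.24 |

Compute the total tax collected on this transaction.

$71.93

Cheddar block $9.72: groceries → 0% → $0.00
E-reader $105.20: electronic goods → 7.75% → $8.15
Umbrella $35.24: other taxable items → 3.75% → $1.32
Plush bear $28.93: toys and games → 7.25% → $2.10
Spiral notebook $3.51: other taxable items → 3.75% → $0.13
Laptop $604.96: electronic goods → 7.75% → $46.88
Bluetooth speaker $172.24: electronic goods → 7.75% → $13.35
Total tax = $8.15 + $1.32 + $2.10 + $0.13 + $46.88 + $13.35 = $71.93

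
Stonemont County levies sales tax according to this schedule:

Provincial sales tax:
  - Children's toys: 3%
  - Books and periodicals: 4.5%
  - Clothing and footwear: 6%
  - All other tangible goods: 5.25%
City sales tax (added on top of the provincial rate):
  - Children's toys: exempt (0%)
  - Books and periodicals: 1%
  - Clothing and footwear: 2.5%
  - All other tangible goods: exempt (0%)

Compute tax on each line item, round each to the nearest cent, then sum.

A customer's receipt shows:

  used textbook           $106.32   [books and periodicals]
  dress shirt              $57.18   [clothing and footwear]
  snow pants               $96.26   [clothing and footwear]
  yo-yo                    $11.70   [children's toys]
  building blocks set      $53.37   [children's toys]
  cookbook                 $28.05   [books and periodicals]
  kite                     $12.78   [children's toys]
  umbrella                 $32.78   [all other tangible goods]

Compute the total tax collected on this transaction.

$24.48

Used textbook $106.32: books and periodicals → 4.5% + 1% city = 5.5% → $5.85
Dress shirt $57.18: clothing and footwear → 6% + 2.5% city = 8.5% → $4.86
Snow pants $96.26: clothing and footwear → 6% + 2.5% city = 8.5% → $8.18
Yo-yo $11.70: children's toys → 3% + 0% city = 3% → $0.35
Building blocks set $53.37: children's toys → 3% + 0% city = 3% → $1.60
Cookbook $28.05: books and periodicals → 4.5% + 1% city = 5.5% → $1.54
Kite $12.78: children's toys → 3% + 0% city = 3% → $0.38
Umbrella $32.78: all other tangible goods → 5.25% + 0% city = 5.25% → $1.72
Total tax = $5.85 + $4.86 + $8.18 + $0.35 + $1.60 + $1.54 + $0.38 + $1.72 = $24.48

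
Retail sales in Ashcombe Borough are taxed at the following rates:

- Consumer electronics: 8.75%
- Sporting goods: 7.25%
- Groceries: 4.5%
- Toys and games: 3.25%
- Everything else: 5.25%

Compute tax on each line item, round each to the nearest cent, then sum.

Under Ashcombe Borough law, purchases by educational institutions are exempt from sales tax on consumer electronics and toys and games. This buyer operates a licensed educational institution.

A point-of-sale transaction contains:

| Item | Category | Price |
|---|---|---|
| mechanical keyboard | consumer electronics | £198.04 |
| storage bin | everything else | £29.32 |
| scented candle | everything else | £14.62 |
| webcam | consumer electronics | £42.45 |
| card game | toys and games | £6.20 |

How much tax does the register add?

Mechanical keyboard £198.04: consumer electronics, buyer-exempt → 0% → £0.00
Storage bin £29.32: everything else → 5.25% → £1.54
Scented candle £14.62: everything else → 5.25% → £0.77
Webcam £42.45: consumer electronics, buyer-exempt → 0% → £0.00
Card game £6.20: toys and games, buyer-exempt → 0% → £0.00
Total tax = £1.54 + £0.77 = £2.31

£2.31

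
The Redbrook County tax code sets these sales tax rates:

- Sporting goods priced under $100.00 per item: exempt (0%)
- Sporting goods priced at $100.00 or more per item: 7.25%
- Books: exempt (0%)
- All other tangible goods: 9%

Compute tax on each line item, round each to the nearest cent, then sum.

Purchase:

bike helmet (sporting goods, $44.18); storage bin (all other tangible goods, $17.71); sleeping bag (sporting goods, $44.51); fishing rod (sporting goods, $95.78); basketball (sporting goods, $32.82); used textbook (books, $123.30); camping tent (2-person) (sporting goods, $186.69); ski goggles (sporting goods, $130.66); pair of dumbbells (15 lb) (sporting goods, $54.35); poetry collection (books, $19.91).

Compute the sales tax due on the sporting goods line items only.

Bike helmet $44.18: sporting goods, under $100.00 → 0% → $0.00
Sleeping bag $44.51: sporting goods, under $100.00 → 0% → $0.00
Fishing rod $95.78: sporting goods, under $100.00 → 0% → $0.00
Basketball $32.82: sporting goods, under $100.00 → 0% → $0.00
Camping tent (2-person) $186.69: sporting goods, $100.00 or more → 7.25% → $13.54
Ski goggles $130.66: sporting goods, $100.00 or more → 7.25% → $9.47
Pair of dumbbells (15 lb) $54.35: sporting goods, under $100.00 → 0% → $0.00
Tax on sporting goods = $0.00 + $0.00 + $0.00 + $0.00 + $13.54 + $9.47 + $0.00 = $23.01

$23.01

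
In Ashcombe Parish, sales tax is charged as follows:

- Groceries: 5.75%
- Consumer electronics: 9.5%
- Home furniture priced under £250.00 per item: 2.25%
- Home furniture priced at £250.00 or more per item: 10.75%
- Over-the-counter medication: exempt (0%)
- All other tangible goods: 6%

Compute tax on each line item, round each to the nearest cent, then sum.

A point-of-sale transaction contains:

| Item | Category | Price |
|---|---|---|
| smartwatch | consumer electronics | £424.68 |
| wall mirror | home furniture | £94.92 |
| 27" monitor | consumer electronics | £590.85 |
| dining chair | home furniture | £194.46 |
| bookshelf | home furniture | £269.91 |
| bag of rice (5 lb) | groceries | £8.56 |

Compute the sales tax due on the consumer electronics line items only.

Smartwatch £424.68: consumer electronics → 9.5% → £40.34
27" monitor £590.85: consumer electronics → 9.5% → £56.13
Tax on consumer electronics = £40.34 + £56.13 = £96.47

£96.47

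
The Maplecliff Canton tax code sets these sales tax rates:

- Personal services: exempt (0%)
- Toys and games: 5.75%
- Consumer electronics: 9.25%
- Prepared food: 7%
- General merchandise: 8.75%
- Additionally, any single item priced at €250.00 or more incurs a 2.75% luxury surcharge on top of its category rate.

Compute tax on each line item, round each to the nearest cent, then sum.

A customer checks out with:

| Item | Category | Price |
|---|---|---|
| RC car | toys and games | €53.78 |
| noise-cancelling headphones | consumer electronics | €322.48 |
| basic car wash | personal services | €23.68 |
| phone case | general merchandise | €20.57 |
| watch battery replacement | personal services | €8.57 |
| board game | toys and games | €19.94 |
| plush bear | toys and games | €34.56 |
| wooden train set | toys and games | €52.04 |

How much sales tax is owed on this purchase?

RC car €53.78: toys and games → 5.75% → €3.09
Noise-cancelling headphones €322.48: consumer electronics → 9.25% + 2.75% surcharge = 12% → €38.70
Basic car wash €23.68: personal services → 0% → €0.00
Phone case €20.57: general merchandise → 8.75% → €1.80
Watch battery replacement €8.57: personal services → 0% → €0.00
Board game €19.94: toys and games → 5.75% → €1.15
Plush bear €34.56: toys and games → 5.75% → €1.99
Wooden train set €52.04: toys and games → 5.75% → €2.99
Total tax = €3.09 + €38.70 + €1.80 + €1.15 + €1.99 + €2.99 = €49.72

€49.72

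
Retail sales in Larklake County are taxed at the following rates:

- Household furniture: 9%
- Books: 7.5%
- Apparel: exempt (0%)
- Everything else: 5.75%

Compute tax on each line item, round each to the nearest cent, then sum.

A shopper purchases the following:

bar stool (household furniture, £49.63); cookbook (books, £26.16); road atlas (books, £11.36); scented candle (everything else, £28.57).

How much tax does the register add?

£8.92

Bar stool £49.63: household furniture → 9% → £4.47
Cookbook £26.16: books → 7.5% → £1.96
Road atlas £11.36: books → 7.5% → £0.85
Scented candle £28.57: everything else → 5.75% → £1.64
Total tax = £4.47 + £1.96 + £0.85 + £1.64 = £8.92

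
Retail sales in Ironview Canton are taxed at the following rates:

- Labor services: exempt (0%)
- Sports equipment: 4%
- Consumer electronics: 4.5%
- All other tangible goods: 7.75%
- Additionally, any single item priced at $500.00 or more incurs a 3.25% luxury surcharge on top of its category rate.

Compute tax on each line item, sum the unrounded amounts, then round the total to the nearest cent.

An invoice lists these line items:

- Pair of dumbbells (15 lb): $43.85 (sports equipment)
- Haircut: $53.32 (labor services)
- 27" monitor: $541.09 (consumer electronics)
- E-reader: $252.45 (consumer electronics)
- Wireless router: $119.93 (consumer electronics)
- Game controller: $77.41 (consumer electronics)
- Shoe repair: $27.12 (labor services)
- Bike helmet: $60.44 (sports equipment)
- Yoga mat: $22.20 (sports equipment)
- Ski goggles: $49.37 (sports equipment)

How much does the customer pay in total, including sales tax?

Pair of dumbbells (15 lb) $43.85: sports equipment → 4% → $1.754
Haircut $53.32: labor services → 0% → $0.00
27" monitor $541.09: consumer electronics → 4.5% + 3.25% surcharge = 7.75% → $41.934475
E-reader $252.45: consumer electronics → 4.5% → $11.36025
Wireless router $119.93: consumer electronics → 4.5% → $5.39685
Game controller $77.41: consumer electronics → 4.5% → $3.48345
Shoe repair $27.12: labor services → 0% → $0.00
Bike helmet $60.44: sports equipment → 4% → $2.4176
Yoga mat $22.20: sports equipment → 4% → $0.888
Ski goggles $49.37: sports equipment → 4% → $1.9748
Subtotal = $1247.18; unrounded tax = $69.209425 → $69.21; total due = $1316.39

$1316.39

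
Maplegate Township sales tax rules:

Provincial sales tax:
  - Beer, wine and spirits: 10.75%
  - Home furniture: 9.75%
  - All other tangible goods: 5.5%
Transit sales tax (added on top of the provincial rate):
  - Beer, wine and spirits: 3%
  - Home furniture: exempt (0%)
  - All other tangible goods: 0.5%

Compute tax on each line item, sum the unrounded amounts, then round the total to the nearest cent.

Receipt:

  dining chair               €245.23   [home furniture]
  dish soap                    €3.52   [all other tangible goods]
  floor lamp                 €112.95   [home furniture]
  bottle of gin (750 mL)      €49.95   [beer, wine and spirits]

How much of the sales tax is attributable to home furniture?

€34.92

Dining chair €245.23: home furniture → 9.75% + 0% transit = 9.75% → €23.909925
Floor lamp €112.95: home furniture → 9.75% + 0% transit = 9.75% → €11.012625
Tax on home furniture: unrounded sum = €34.92255 → €34.92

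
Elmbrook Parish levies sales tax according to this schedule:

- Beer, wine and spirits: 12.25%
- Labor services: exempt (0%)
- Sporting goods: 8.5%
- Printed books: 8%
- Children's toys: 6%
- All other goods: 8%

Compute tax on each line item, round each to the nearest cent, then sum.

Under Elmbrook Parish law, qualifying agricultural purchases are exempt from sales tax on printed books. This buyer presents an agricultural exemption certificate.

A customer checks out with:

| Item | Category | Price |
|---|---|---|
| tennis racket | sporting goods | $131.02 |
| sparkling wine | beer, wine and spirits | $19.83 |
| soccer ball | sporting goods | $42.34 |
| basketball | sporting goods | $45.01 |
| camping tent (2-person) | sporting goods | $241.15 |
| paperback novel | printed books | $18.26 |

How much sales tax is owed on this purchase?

$41.50

Tennis racket $131.02: sporting goods → 8.5% → $11.14
Sparkling wine $19.83: beer, wine and spirits → 12.25% → $2.43
Soccer ball $42.34: sporting goods → 8.5% → $3.60
Basketball $45.01: sporting goods → 8.5% → $3.83
Camping tent (2-person) $241.15: sporting goods → 8.5% → $20.50
Paperback novel $18.26: printed books, buyer-exempt → 0% → $0.00
Total tax = $11.14 + $2.43 + $3.60 + $3.83 + $20.50 = $41.50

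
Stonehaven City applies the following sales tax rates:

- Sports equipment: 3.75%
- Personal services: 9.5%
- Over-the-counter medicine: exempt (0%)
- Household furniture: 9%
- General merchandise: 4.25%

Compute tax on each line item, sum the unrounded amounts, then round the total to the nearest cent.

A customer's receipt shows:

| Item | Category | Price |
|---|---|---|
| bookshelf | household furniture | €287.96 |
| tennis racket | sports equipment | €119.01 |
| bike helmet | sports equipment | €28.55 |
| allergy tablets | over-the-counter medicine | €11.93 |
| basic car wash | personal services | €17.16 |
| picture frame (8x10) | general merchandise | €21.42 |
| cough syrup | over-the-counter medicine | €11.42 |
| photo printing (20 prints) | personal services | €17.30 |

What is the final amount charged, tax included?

Bookshelf €287.96: household furniture → 9% → €25.9164
Tennis racket €119.01: sports equipment → 3.75% → €4.462875
Bike helmet €28.55: sports equipment → 3.75% → €1.070625
Allergy tablets €11.93: over-the-counter medicine → 0% → €0.00
Basic car wash €17.16: personal services → 9.5% → €1.6302
Picture frame (8x10) €21.42: general merchandise → 4.25% → €0.91035
Cough syrup €11.42: over-the-counter medicine → 0% → €0.00
Photo printing (20 prints) €17.30: personal services → 9.5% → €1.6435
Subtotal = €514.75; unrounded tax = €35.63395 → €35.63; total due = €550.38

€550.38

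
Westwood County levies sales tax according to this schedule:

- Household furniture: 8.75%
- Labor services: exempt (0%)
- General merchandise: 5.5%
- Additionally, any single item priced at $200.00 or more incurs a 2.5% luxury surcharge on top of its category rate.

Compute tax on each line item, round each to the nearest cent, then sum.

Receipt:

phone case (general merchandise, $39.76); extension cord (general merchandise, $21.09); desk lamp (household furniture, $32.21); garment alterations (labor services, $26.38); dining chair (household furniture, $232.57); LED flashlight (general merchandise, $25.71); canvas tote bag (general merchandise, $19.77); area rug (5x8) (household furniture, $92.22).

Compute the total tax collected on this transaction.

$42.90

Phone case $39.76: general merchandise → 5.5% → $2.19
Extension cord $21.09: general merchandise → 5.5% → $1.16
Desk lamp $32.21: household furniture → 8.75% → $2.82
Garment alterations $26.38: labor services → 0% → $0.00
Dining chair $232.57: household furniture → 8.75% + 2.5% surcharge = 11.25% → $26.16
LED flashlight $25.71: general merchandise → 5.5% → $1.41
Canvas tote bag $19.77: general merchandise → 5.5% → $1.09
Area rug (5x8) $92.22: household furniture → 8.75% → $8.07
Total tax = $2.19 + $1.16 + $2.82 + $26.16 + $1.41 + $1.09 + $8.07 = $42.90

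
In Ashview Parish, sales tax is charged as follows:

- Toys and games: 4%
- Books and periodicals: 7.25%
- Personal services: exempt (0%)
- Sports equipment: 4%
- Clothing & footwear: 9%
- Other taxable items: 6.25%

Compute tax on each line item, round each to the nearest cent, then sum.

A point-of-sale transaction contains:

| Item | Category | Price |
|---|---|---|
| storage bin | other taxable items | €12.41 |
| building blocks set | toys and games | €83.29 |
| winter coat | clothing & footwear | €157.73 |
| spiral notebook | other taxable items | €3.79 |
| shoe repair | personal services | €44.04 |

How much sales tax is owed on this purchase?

Storage bin €12.41: other taxable items → 6.25% → €0.78
Building blocks set €83.29: toys and games → 4% → €3.33
Winter coat €157.73: clothing & footwear → 9% → €14.20
Spiral notebook €3.79: other taxable items → 6.25% → €0.24
Shoe repair €44.04: personal services → 0% → €0.00
Total tax = €0.78 + €3.33 + €14.20 + €0.24 = €18.55

€18.55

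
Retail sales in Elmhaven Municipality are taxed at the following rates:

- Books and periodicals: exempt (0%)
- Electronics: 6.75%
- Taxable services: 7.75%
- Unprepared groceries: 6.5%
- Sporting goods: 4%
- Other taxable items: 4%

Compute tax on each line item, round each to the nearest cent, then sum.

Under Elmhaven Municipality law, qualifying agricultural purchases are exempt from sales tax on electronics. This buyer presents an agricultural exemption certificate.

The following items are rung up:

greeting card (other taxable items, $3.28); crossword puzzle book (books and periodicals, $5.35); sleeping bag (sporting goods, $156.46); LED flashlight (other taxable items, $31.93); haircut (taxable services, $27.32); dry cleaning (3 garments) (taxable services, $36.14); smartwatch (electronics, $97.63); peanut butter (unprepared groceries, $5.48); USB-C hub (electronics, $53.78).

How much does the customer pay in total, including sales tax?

Greeting card $3.28: other taxable items → 4% → $0.13
Crossword puzzle book $5.35: books and periodicals → 0% → $0.00
Sleeping bag $156.46: sporting goods → 4% → $6.26
LED flashlight $31.93: other taxable items → 4% → $1.28
Haircut $27.32: taxable services → 7.75% → $2.12
Dry cleaning (3 garments) $36.14: taxable services → 7.75% → $2.80
Smartwatch $97.63: electronics, buyer-exempt → 0% → $0.00
Peanut butter $5.48: unprepared groceries → 6.5% → $0.36
USB-C hub $53.78: electronics, buyer-exempt → 0% → $0.00
Subtotal = $417.37; tax = $12.95; total due = $430.32

$430.32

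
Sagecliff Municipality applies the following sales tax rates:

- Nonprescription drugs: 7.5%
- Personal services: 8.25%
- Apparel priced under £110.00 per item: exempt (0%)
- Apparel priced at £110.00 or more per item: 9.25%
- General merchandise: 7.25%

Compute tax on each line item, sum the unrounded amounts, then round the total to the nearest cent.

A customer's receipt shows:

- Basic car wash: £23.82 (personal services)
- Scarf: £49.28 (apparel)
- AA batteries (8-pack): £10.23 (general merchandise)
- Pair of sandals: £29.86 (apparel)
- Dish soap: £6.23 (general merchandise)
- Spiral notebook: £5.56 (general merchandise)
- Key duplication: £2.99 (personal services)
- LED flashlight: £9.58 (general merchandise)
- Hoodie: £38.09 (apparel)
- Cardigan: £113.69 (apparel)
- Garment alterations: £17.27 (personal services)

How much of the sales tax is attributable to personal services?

Basic car wash £23.82: personal services → 8.25% → £1.96515
Key duplication £2.99: personal services → 8.25% → £0.246675
Garment alterations £17.27: personal services → 8.25% → £1.424775
Tax on personal services: unrounded sum = £3.6366 → £3.64

£3.64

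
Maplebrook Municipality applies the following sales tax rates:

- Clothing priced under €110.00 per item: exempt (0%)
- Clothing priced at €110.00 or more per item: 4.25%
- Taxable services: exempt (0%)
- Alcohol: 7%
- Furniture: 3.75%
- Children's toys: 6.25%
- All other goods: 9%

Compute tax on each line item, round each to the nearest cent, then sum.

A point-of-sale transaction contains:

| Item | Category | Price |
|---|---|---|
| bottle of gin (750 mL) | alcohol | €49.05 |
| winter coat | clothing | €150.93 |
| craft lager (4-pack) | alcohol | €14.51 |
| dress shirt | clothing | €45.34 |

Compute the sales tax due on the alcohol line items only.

€4.45

Bottle of gin (750 mL) €49.05: alcohol → 7% → €3.43
Craft lager (4-pack) €14.51: alcohol → 7% → €1.02
Tax on alcohol = €3.43 + €1.02 = €4.45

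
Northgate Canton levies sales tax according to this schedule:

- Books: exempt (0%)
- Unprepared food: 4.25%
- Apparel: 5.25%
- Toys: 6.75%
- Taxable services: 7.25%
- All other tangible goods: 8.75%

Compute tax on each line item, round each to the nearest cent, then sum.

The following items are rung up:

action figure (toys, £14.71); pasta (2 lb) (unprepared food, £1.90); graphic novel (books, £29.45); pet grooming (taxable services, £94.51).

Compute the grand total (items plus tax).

£148.49

Action figure £14.71: toys → 6.75% → £0.99
Pasta (2 lb) £1.90: unprepared food → 4.25% → £0.08
Graphic novel £29.45: books → 0% → £0.00
Pet grooming £94.51: taxable services → 7.25% → £6.85
Subtotal = £140.57; tax = £7.92; total due = £148.49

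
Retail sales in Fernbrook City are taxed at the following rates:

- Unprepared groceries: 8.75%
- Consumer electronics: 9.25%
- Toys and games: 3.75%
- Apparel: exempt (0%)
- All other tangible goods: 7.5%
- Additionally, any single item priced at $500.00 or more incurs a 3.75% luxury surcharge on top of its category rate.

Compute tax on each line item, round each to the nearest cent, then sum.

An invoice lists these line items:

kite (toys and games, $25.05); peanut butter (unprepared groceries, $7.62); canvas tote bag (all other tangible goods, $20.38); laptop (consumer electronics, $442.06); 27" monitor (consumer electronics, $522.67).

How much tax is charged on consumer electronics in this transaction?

Laptop $442.06: consumer electronics → 9.25% → $40.89
27" monitor $522.67: consumer electronics → 9.25% + 3.75% surcharge = 13% → $67.95
Tax on consumer electronics = $40.89 + $67.95 = $108.84

$108.84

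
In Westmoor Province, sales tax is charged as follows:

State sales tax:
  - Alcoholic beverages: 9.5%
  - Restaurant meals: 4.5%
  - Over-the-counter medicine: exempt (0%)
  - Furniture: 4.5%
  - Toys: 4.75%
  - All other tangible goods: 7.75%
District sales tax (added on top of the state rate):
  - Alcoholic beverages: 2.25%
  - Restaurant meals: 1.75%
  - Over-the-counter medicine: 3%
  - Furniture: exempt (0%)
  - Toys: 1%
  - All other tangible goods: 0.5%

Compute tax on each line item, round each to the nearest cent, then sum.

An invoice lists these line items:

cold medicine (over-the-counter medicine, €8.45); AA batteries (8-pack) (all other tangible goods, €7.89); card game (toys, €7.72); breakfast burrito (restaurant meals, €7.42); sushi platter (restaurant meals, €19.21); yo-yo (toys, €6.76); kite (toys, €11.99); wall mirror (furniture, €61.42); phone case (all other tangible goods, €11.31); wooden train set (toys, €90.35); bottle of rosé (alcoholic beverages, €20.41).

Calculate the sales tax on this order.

Cold medicine €8.45: over-the-counter medicine → 0% + 3% district = 3% → €0.25
AA batteries (8-pack) €7.89: all other tangible goods → 7.75% + 0.5% district = 8.25% → €0.65
Card game €7.72: toys → 4.75% + 1% district = 5.75% → €0.44
Breakfast burrito €7.42: restaurant meals → 4.5% + 1.75% district = 6.25% → €0.46
Sushi platter €19.21: restaurant meals → 4.5% + 1.75% district = 6.25% → €1.20
Yo-yo €6.76: toys → 4.75% + 1% district = 5.75% → €0.39
Kite €11.99: toys → 4.75% + 1% district = 5.75% → €0.69
Wall mirror €61.42: furniture → 4.5% + 0% district = 4.5% → €2.76
Phone case €11.31: all other tangible goods → 7.75% + 0.5% district = 8.25% → €0.93
Wooden train set €90.35: toys → 4.75% + 1% district = 5.75% → €5.20
Bottle of rosé €20.41: alcoholic beverages → 9.5% + 2.25% district = 11.75% → €2.40
Total tax = €0.25 + €0.65 + €0.44 + €0.46 + €1.20 + €0.39 + €0.69 + €2.76 + €0.93 + €5.20 + €2.40 = €15.37

€15.37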